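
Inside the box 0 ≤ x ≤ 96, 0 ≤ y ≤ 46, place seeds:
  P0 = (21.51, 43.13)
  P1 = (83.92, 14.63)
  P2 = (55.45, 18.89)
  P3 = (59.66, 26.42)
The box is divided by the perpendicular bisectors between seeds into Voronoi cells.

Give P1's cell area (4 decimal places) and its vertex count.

1. box [0,96]×[0,46]: [(0, 0) (96, 0) (96, 46) (0, 46)]
2. ⊥bis P1·P0 via (52.715,28.88): [(39.5267, 0) (96, 0) (96, 46) (60.533, 46)]  |A|=2114.6267
3. ⊥bis P1·P2 via (69.685,16.76): [(67.1772, 0) (96, 0) (96, 46) (74.0602, 46)]  |A|=1167.5399
4. ⊥bis P1·P3 via (71.79,20.525): [(69.5625, 15.9416) (67.1772, 0) (96, 0) (96, 46) (84.1705, 46)]  |A|=1015.5909
5. canonical 5-gon: [(69.5625, 15.9416) (67.1772, 0) (96, 0) (96, 46) (84.1705, 46)]
6. shoelace: 1015.5909

Area of P1's cell: 1015.5909 (5 vertices)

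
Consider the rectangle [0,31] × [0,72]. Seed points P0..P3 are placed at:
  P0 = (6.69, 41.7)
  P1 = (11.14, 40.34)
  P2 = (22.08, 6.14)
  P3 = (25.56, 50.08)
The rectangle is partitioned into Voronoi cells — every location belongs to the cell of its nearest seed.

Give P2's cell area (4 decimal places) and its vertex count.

1. box [0,31]×[0,72]: [(0, 0) (31, 0) (31, 72) (0, 72)]
2. ⊥bis P2·P0 via (14.385,23.92): [(0, 17.6943) (0, 0) (31, 0) (31, 31.1108)]  |A|=756.4794
3. ⊥bis P2·P1 via (16.61,23.24): [(2.0585, 18.5852) (0, 17.6943) (0, 0) (31, 0) (31, 27.8431)]  |A|=709.1936
4. ⊥bis P2·P3 via (23.82,28.11): [(30.2439, 27.6012) (2.0585, 18.5852) (0, 17.6943) (0, 0) (31, 0) (31, 27.5414)]  |A|=709.0795
5. canonical 6-gon: [(30.2439, 27.6012) (2.0585, 18.5852) (0, 17.6943) (0, 0) (31, 0) (31, 27.5414)]
6. shoelace: 709.0795

Area of P2's cell: 709.0795 (6 vertices)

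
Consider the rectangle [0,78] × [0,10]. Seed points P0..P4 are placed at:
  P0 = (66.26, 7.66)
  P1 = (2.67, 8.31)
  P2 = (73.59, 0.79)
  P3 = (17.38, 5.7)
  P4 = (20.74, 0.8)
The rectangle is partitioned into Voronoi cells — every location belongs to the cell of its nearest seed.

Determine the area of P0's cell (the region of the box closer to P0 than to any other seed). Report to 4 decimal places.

Area of P0's cell: 272.6741

1. box [0,78]×[0,10]: [(0, 0) (78, 0) (78, 10) (0, 10)]
2. ⊥bis P0·P1 via (34.465,7.985): [(34.3834, 0) (78, 0) (78, 10) (34.4856, 10)]  |A|=435.6551
3. ⊥bis P0·P2 via (69.925,4.225): [(34.3834, 0) (65.9651, 0) (75.3376, 10) (34.4856, 10)]  |A|=362.1688
4. ⊥bis P0·P3 via (41.82,6.68): [(42.0879, 0) (65.9651, 0) (75.3376, 10) (41.6869, 10)]  |A|=287.64
5. ⊥bis P0·P4 via (43.5,4.23): [(44.1375, 0) (65.9651, 0) (75.3376, 10) (42.6304, 10)]  |A|=272.6741
6. canonical 4-gon: [(44.1375, 0) (65.9651, 0) (75.3376, 10) (42.6304, 10)]
7. shoelace: 272.6741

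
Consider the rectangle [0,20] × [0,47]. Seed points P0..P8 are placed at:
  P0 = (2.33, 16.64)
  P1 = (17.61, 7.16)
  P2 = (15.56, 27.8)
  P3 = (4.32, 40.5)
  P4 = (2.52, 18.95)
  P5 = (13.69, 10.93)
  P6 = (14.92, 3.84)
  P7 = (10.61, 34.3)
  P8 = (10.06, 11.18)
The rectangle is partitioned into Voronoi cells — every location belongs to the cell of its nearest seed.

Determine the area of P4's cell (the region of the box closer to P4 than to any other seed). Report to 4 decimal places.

1. box [0,20]×[0,47]: [(0, 0) (20, 0) (20, 47) (0, 47)]
2. ⊥bis P4·P0 via (2.425,17.795): [(0, 17.9945) (20, 16.3494) (20, 47) (0, 47)]  |A|=596.561
3. ⊥bis P4·P1 via (10.065,13.055): [(0, 17.9945) (13.0835, 16.9183) (20, 25.7708) (20, 47) (0, 47)]  |A|=563.9795
4. ⊥bis P4·P2 via (9.04,23.375): [(0, 36.695) (0, 17.9945) (13.0835, 16.9183) (13.2646, 17.1502)]  |A|=125.6421
5. ⊥bis P4·P3 via (3.42,29.725): [(4.8091, 29.609) (0, 30.0107) (0, 17.9945) (13.0835, 16.9183) (13.2646, 17.1502)]  |A|=109.5693
6. ⊥bis P4·P5 via (8.105,14.94): [(11.5286, 19.7082) (4.8091, 29.609) (0, 30.0107) (0, 17.9945) (9.7238, 17.1947)]  |A|=104.6646
7. ⊥bis P4·P6 via (8.72,11.395): [(11.5286, 19.7082) (4.8091, 29.609) (0, 30.0107) (0, 17.9945) (9.7238, 17.1947)]  |A|=104.6646
8. ⊥bis P4·P7 via (6.565,26.625): [(11.5286, 19.7082) (6.9842, 26.404) (0.1676, 29.9967) (0, 30.0107) (0, 17.9945) (9.7238, 17.1947)]  |A|=97.6484
9. ⊥bis P4·P8 via (6.29,15.065): [(11.3484, 19.9737) (6.9842, 26.404) (0.1676, 29.9967) (0, 30.0107) (0, 17.9945) (8.5815, 17.2886)]  |A|=95.5188
10. canonical 6-gon: [(11.3484, 19.9737) (6.9842, 26.404) (0.1676, 29.9967) (0, 30.0107) (0, 17.9945) (8.5815, 17.2886)]
11. shoelace: 95.5188

Area of P4's cell: 95.5188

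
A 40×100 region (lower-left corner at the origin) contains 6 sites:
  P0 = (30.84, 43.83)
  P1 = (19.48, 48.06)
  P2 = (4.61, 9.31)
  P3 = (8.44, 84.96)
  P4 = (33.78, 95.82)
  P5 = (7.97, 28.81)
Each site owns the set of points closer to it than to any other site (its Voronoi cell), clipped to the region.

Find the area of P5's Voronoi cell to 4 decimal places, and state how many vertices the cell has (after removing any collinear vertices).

1. box [0,40]×[0,100]: [(0, 0) (40, 0) (40, 100) (0, 100)]
2. ⊥bis P5·P0 via (19.405,36.32): [(0, 65.8668) (0, 0) (40, 0) (40, 4.9613)]  |A|=1416.5613
3. ⊥bis P5·P1 via (13.725,38.435): [(20.7905, 34.2104) (0, 46.6415) (0, 0) (40, 0) (40, 4.9613)]  |A|=1216.7096
4. ⊥bis P5·P2 via (6.29,19.06): [(33.8606, 14.3094) (20.7905, 34.2104) (0, 46.6415) (0, 20.1438)]  |A|=574.2516
5. ⊥bis P5·P3 via (8.205,56.885): [(33.8606, 14.3094) (20.7905, 34.2104) (0, 46.6415) (0, 20.1438)]  |A|=574.2516
6. ⊥bis P5·P4 via (20.875,62.315): [(33.8606, 14.3094) (20.7905, 34.2104) (0, 46.6415) (0, 20.1438)]  |A|=574.2516
7. canonical 4-gon: [(33.8606, 14.3094) (20.7905, 34.2104) (0, 46.6415) (0, 20.1438)]
8. shoelace: 574.2516

Area of P5's cell: 574.2516 (4 vertices)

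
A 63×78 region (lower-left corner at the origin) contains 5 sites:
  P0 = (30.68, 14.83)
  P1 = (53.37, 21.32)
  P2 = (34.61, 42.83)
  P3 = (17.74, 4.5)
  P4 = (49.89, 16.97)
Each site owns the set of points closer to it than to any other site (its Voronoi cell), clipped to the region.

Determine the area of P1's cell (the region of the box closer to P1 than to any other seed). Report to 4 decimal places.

Area of P1's cell: 445.6513

1. box [0,63]×[0,78]: [(0, 0) (63, 0) (63, 78) (0, 78)]
2. ⊥bis P1·P0 via (42.025,18.075): [(47.195, 0) (63, 0) (63, 78) (24.8847, 78)]  |A|=2102.8924
3. ⊥bis P1·P2 via (43.99,32.075): [(39.2124, 27.9082) (47.195, 0) (63, 0) (63, 48.6546)]  |A|=799.233
4. ⊥bis P1·P3 via (35.555,12.91): [(39.2124, 27.9082) (47.195, 0) (63, 0) (63, 48.6546)]  |A|=799.233
5. ⊥bis P1·P4 via (51.63,19.145): [(39.9126, 28.5189) (63, 10.049) (63, 48.6546)]  |A|=445.6513
6. canonical 3-gon: [(39.9126, 28.5189) (63, 10.049) (63, 48.6546)]
7. shoelace: 445.6513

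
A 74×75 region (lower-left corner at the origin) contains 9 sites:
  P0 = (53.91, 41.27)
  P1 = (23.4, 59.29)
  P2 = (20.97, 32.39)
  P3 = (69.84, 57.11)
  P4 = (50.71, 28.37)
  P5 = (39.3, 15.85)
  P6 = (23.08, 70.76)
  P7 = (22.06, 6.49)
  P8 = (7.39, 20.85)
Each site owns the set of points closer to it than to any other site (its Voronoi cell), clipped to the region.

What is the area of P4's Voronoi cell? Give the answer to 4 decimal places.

1. box [0,74]×[0,75]: [(0, 0) (74, 0) (74, 75) (0, 75)]
2. ⊥bis P4·P0 via (52.31,34.82): [(0, 47.7961) (0, 0) (74, 0) (74, 29.4395)]  |A|=2857.7194
3. ⊥bis P4·P1 via (37.055,43.83): [(32.4357, 39.75) (0, 11.1013) (0, 0) (74, 0) (74, 29.4395)]  |A|=2262.6072
4. ⊥bis P4·P2 via (35.84,30.38): [(36.955, 38.629) (31.7335, 0) (74, 0) (74, 29.4395)]  |A|=1361.6496
5. ⊥bis P4·P3 via (60.275,42.74): [(36.955, 38.629) (31.7335, 0) (74, 0) (74, 29.4395)]  |A|=1361.6496
6. ⊥bis P4·P5 via (45.005,22.11): [(36.955, 38.629) (35.8499, 30.4534) (69.2659, 0) (74, 0) (74, 29.4395)]  |A|=790.1543
7. ⊥bis P4·P6 via (36.895,49.565): [(36.955, 38.629) (35.8499, 30.4534) (69.2659, 0) (74, 0) (74, 29.4395)]  |A|=790.1543
8. ⊥bis P4·P7 via (36.385,17.43): [(36.955, 38.629) (35.8499, 30.4534) (69.2659, 0) (74, 0) (74, 29.4395)]  |A|=790.1543
9. ⊥bis P4·P8 via (29.05,24.61): [(36.955, 38.629) (35.8499, 30.4534) (69.2659, 0) (74, 0) (74, 29.4395)]  |A|=790.1543
10. canonical 5-gon: [(36.955, 38.629) (35.8499, 30.4534) (69.2659, 0) (74, 0) (74, 29.4395)]
11. shoelace: 790.1543

Area of P4's cell: 790.1543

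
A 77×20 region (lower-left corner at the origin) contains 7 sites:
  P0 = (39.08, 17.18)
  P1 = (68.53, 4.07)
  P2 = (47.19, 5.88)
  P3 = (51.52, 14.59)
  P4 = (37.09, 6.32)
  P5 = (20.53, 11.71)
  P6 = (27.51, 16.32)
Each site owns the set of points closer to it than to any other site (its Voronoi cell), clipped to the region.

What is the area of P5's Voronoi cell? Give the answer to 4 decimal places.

1. box [0,77]×[0,20]: [(0, 0) (77, 0) (77, 20) (0, 20)]
2. ⊥bis P5·P0 via (29.805,14.445): [(0, 0) (34.0645, 0) (28.1669, 20) (0, 20)]  |A|=622.3147
3. ⊥bis P5·P1 via (44.53,7.89): [(0, 0) (34.0645, 0) (28.1669, 20) (0, 20)]  |A|=622.3147
4. ⊥bis P5·P2 via (33.86,8.795): [(0, 0) (31.9367, 0) (32.8428, 4.1433) (28.1669, 20) (0, 20)]  |A|=617.9067
5. ⊥bis P5·P3 via (36.025,13.15): [(0, 0) (31.9367, 0) (32.8428, 4.1433) (28.1669, 20) (0, 20)]  |A|=617.9067
6. ⊥bis P5·P4 via (28.81,9.015): [(0, 0) (25.8758, 0) (30.1721, 13.2) (28.1669, 20) (0, 20)]  |A|=568.2691
7. ⊥bis P5·P6 via (24.02,14.015): [(0, 0) (25.8758, 0) (28.3189, 7.5061) (20.0672, 20) (0, 20)]  |A|=505.6602
8. canonical 5-gon: [(0, 0) (25.8758, 0) (28.3189, 7.5061) (20.0672, 20) (0, 20)]
9. shoelace: 505.6602

Area of P5's cell: 505.6602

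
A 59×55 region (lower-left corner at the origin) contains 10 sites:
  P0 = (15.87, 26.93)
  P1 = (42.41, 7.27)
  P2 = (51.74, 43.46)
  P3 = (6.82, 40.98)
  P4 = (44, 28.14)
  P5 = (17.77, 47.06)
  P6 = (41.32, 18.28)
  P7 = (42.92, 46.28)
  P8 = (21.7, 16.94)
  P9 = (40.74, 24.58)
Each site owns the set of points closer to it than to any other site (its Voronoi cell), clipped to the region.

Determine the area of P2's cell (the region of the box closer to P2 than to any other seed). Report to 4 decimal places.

Area of P2's cell: 249.5296

1. box [0,59]×[0,55]: [(0, 0) (59, 0) (59, 55) (0, 55)]
2. ⊥bis P2·P0 via (33.805,35.195): [(50.0239, 0) (59, 0) (59, 55) (24.6782, 55)]  |A|=1190.6899
3. ⊥bis P2·P1 via (47.075,25.365): [(37.1566, 27.922) (59, 22.2907) (59, 55) (24.6782, 55)]  |A|=821.9232
4. ⊥bis P2·P3 via (29.28,42.22): [(29.1047, 45.3945) (37.1566, 27.922) (59, 22.2907) (59, 55) (28.5744, 55)]  |A|=803.2109
5. ⊥bis P2·P4 via (47.87,35.8): [(29.1047, 45.3945) (29.1732, 45.2461) (59, 30.1769) (59, 55) (28.5744, 55)]  |A|=518.8716
6. ⊥bis P2·P5 via (34.755,45.26): [(34.4699, 42.57) (59, 30.1769) (59, 55) (35.7872, 55)]  |A|=448.7239
7. ⊥bis P2·P6 via (46.53,30.87): [(34.4699, 42.57) (59, 30.1769) (59, 55) (35.7872, 55)]  |A|=448.7239
8. ⊥bis P2·P7 via (47.33,44.87): [(44.9085, 37.2962) (59, 30.1769) (59, 55) (50.5688, 55)]  |A|=249.5296
9. ⊥bis P2·P8 via (36.72,30.2): [(44.9085, 37.2962) (59, 30.1769) (59, 55) (50.5688, 55)]  |A|=249.5296
10. ⊥bis P2·P9 via (46.24,34.02): [(44.9085, 37.2962) (59, 30.1769) (59, 55) (50.5688, 55)]  |A|=249.5296
11. canonical 4-gon: [(44.9085, 37.2962) (59, 30.1769) (59, 55) (50.5688, 55)]
12. shoelace: 249.5296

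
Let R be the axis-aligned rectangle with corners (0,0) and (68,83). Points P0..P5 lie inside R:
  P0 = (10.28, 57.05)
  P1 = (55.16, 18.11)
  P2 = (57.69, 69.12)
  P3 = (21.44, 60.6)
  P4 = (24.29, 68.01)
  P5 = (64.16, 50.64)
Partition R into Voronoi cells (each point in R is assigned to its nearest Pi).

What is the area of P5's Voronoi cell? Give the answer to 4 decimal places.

1. box [0,68]×[0,83]: [(0, 0) (68, 0) (68, 83) (0, 83)]
2. ⊥bis P5·P0 via (37.22,53.845): [(30.8142, 0) (68, 0) (68, 83) (40.6885, 83)]  |A|=2676.6389
3. ⊥bis P5·P1 via (59.66,34.375): [(35.6926, 41.006) (68, 32.0676) (68, 83) (40.6885, 83)]  |A|=1396.2067
4. ⊥bis P5·P2 via (60.925,59.88): [(36.9389, 51.4823) (35.6926, 41.006) (68, 32.0676) (68, 62.357)]  |A|=645.2119
5. ⊥bis P5·P3 via (42.8,55.62): [(42.2705, 53.3489) (39.1686, 40.0443) (68, 32.0676) (68, 62.357)]  |A|=593.8325
6. ⊥bis P5·P4 via (44.225,59.325): [(42.2705, 53.3489) (39.1686, 40.0443) (68, 32.0676) (68, 62.357)]  |A|=593.8325
7. canonical 4-gon: [(42.2705, 53.3489) (39.1686, 40.0443) (68, 32.0676) (68, 62.357)]
8. shoelace: 593.8325

Area of P5's cell: 593.8325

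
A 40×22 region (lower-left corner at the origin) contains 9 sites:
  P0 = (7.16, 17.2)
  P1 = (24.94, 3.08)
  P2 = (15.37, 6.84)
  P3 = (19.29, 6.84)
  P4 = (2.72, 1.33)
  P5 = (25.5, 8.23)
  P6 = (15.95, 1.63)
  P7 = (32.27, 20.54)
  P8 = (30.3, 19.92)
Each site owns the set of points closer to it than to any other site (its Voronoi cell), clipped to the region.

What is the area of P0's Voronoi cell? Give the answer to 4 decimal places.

1. box [0,40]×[0,22]: [(0, 0) (40, 0) (40, 22) (0, 22)]
2. ⊥bis P0·P1 via (16.05,10.14): [(0, 0) (7.9973, 0) (25.4686, 22) (0, 22)]  |A|=368.1253
3. ⊥bis P0·P2 via (11.265,12.02): [(0, 3.0928) (23.8585, 22) (0, 22)]  |A|=225.5487
4. ⊥bis P0·P3 via (13.225,12.02): [(0, 3.0928) (17.33, 16.8263) (21.7487, 22) (0, 22)]  |A|=220.0911
5. ⊥bis P0·P4 via (4.94,9.265): [(0, 10.6471) (7.0453, 8.676) (17.33, 16.8263) (21.7487, 22) (0, 22)]  |A|=193.4801
6. ⊥bis P0·P5 via (16.33,12.715): [(0, 10.6471) (7.0453, 8.676) (17.33, 16.8263) (19.6954, 19.5959) (20.8712, 22) (0, 22)]  |A|=192.4253
7. ⊥bis P0·P6 via (11.555,9.415): [(0, 10.6471) (7.0453, 8.676) (17.33, 16.8263) (19.6954, 19.5959) (20.8712, 22) (0, 22)]  |A|=192.4253
8. ⊥bis P0·P7 via (19.715,18.87): [(0, 10.6471) (7.0453, 8.676) (17.33, 16.8263) (19.6288, 19.5179) (19.2987, 22) (0, 22)]  |A|=190.4394
9. ⊥bis P0·P8 via (18.73,18.56): [(0, 10.6471) (7.0453, 8.676) (17.33, 16.8263) (18.7398, 18.477) (18.3256, 22) (0, 22)]  |A|=187.4502
10. canonical 6-gon: [(0, 10.6471) (7.0453, 8.676) (17.33, 16.8263) (18.7398, 18.477) (18.3256, 22) (0, 22)]
11. shoelace: 187.4502

Area of P0's cell: 187.4502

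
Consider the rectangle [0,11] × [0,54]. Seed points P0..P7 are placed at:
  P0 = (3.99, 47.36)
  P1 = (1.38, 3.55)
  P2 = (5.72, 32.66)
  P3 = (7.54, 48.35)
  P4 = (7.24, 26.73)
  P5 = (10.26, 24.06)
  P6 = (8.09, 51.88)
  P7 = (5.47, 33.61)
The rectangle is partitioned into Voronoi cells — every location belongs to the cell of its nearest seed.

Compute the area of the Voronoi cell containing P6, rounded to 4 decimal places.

1. box [0,11]×[0,54]: [(0, 0) (11, 0) (11, 54) (0, 54)]
2. ⊥bis P6·P0 via (6.04,49.62): [(11, 45.1209) (11, 54) (1.2113, 54)]  |A|=43.4574
3. ⊥bis P6·P1 via (4.735,27.715): [(11, 45.1209) (11, 54) (1.2113, 54)]  |A|=43.4574
4. ⊥bis P6·P2 via (6.905,42.27): [(11, 45.1209) (11, 54) (1.2113, 54)]  |A|=43.4574
5. ⊥bis P6·P3 via (7.815,50.115): [(5.013, 50.5516) (11, 49.6188) (11, 54) (1.2113, 54)]  |A|=29.993
6. ⊥bis P6·P4 via (7.665,39.305): [(5.013, 50.5516) (11, 49.6188) (11, 54) (1.2113, 54)]  |A|=29.993
7. ⊥bis P6·P5 via (9.175,37.97): [(5.013, 50.5516) (11, 49.6188) (11, 54) (1.2113, 54)]  |A|=29.993
8. ⊥bis P6·P7 via (6.78,42.745): [(5.013, 50.5516) (11, 49.6188) (11, 54) (1.2113, 54)]  |A|=29.993
9. canonical 4-gon: [(5.013, 50.5516) (11, 49.6188) (11, 54) (1.2113, 54)]
10. shoelace: 29.993

Area of P6's cell: 29.9930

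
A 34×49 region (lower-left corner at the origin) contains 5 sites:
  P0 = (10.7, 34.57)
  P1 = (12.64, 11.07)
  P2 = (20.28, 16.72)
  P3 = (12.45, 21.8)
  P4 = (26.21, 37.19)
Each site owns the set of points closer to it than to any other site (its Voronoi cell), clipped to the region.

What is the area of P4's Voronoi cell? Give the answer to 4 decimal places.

1. box [0,34]×[0,49]: [(0, 0) (34, 0) (34, 49) (0, 49)]
2. ⊥bis P4·P0 via (18.455,35.88): [(24.516, 0) (34, 0) (34, 49) (16.2387, 49)]  |A|=667.51
3. ⊥bis P4·P1 via (19.425,24.13): [(20.5375, 23.552) (34, 16.5579) (34, 49) (16.2387, 49)]  |A|=444.3702
4. ⊥bis P4·P2 via (23.245,26.955): [(19.7938, 27.9548) (34, 23.8394) (34, 49) (16.2387, 49)]  |A|=365.6139
5. ⊥bis P4·P3 via (19.33,29.495): [(19.5698, 29.2806) (21.6561, 27.4153) (34, 23.8394) (34, 49) (16.2387, 49)]  |A|=364.4398
6. canonical 5-gon: [(19.5698, 29.2806) (21.6561, 27.4153) (34, 23.8394) (34, 49) (16.2387, 49)]
7. shoelace: 364.4398

Area of P4's cell: 364.4398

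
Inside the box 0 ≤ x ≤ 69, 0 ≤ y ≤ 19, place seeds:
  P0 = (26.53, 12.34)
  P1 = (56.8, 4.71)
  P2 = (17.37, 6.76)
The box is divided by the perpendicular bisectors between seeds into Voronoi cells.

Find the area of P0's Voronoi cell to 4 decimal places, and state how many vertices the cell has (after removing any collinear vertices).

1. box [0,69]×[0,19]: [(0, 0) (69, 0) (69, 19) (0, 19)]
2. ⊥bis P0·P1 via (41.665,8.525): [(0, 0) (39.5161, 0) (44.3054, 19) (0, 19)]  |A|=796.3045
3. ⊥bis P0·P2 via (21.95,9.55): [(27.7676, 0) (39.5161, 0) (44.3054, 19) (16.1933, 19)]  |A|=378.6758
4. canonical 4-gon: [(27.7676, 0) (39.5161, 0) (44.3054, 19) (16.1933, 19)]
5. shoelace: 378.6758

Area of P0's cell: 378.6758 (4 vertices)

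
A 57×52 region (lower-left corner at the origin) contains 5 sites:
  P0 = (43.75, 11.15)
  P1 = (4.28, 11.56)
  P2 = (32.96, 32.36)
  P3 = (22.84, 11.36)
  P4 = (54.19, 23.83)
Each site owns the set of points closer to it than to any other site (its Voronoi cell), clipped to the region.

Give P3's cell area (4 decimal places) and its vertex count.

1. box [0,57]×[0,52]: [(0, 0) (57, 0) (57, 52) (0, 52)]
2. ⊥bis P3·P0 via (33.295,11.255): [(0, 0) (33.182, 0) (33.7042, 52) (0, 52)]  |A|=1739.0404
3. ⊥bis P3·P1 via (13.56,11.46): [(13.4365, 0) (33.182, 0) (33.7042, 52) (13.9969, 52)]  |A|=1025.773
4. ⊥bis P3·P2 via (27.9,21.86): [(13.7456, 28.6811) (13.4365, 0) (33.182, 0) (33.375, 19.2216)]  |A|=472.7279
5. ⊥bis P3·P4 via (38.515,17.595): [(13.7456, 28.6811) (13.4365, 0) (33.182, 0) (33.375, 19.2216)]  |A|=472.7279
6. canonical 4-gon: [(13.7456, 28.6811) (13.4365, 0) (33.182, 0) (33.375, 19.2216)]
7. shoelace: 472.7279

Area of P3's cell: 472.7279 (4 vertices)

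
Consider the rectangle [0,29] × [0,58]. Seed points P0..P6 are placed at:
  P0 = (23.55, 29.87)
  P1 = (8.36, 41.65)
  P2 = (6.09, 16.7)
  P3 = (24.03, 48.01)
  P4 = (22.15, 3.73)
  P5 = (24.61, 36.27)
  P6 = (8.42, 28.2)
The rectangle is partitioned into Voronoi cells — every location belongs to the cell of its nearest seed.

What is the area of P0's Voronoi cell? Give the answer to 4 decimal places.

1. box [0,29]×[0,58]: [(0, 0) (29, 0) (29, 58) (0, 58)]
2. ⊥bis P0·P1 via (15.955,35.76): [(0, 15.1864) (0, 0) (29, 0) (29, 52.5812)]  |A|=982.6307
3. ⊥bis P0·P2 via (14.82,23.285): [(10.6095, 28.8671) (29, 4.486) (29, 52.5812)]  |A|=442.248
4. ⊥bis P0·P3 via (23.79,38.94): [(18.5291, 39.0792) (10.6095, 28.8671) (29, 4.486) (29, 38.8021)]  |A|=370.1084
5. ⊥bis P0·P4 via (22.85,16.8): [(18.5291, 39.0792) (10.6095, 28.8671) (19.5795, 16.9752) (29, 16.4706) (29, 38.8021)]  |A|=313.6578
6. ⊥bis P0·P5 via (24.08,33.07): [(15.0311, 34.5687) (10.6095, 28.8671) (19.5795, 16.9752) (29, 16.4706) (29, 32.2551)]  |A|=243.8315
7. ⊥bis P0·P6 via (15.985,29.035): [(15.3806, 34.5108) (16.9282, 20.4901) (19.5795, 16.9752) (29, 16.4706) (29, 32.2551)]  |A|=204.893
8. canonical 5-gon: [(15.3806, 34.5108) (16.9282, 20.4901) (19.5795, 16.9752) (29, 16.4706) (29, 32.2551)]
9. shoelace: 204.893

Area of P0's cell: 204.8930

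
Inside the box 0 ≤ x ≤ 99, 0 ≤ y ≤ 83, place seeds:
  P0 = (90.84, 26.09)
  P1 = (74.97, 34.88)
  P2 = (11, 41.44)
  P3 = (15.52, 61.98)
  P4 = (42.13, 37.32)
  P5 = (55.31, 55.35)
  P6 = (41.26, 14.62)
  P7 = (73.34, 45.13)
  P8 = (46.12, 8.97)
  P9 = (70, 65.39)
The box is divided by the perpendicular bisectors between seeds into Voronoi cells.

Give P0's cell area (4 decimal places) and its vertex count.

1. box [0,99]×[0,83]: [(0, 0) (99, 0) (99, 83) (0, 83)]
2. ⊥bis P0·P1 via (82.905,30.485): [(66.0201, 0) (99, 0) (99, 59.5439)]  |A|=981.8754
3. ⊥bis P0·P2 via (50.92,33.765): [(66.0201, 0) (99, 0) (99, 59.5439)]  |A|=981.8754
4. ⊥bis P0·P3 via (53.18,44.035): [(66.0201, 0) (99, 0) (99, 59.5439)]  |A|=981.8754
5. ⊥bis P0·P4 via (66.485,31.705): [(66.0201, 0) (99, 0) (99, 59.5439)]  |A|=981.8754
6. ⊥bis P0·P5 via (73.075,40.72): [(66.0201, 0) (99, 0) (99, 59.5439)]  |A|=981.8754
7. ⊥bis P0·P6 via (66.05,20.355): [(69.3628, 6.0351) (70.759, 0) (99, 0) (99, 59.5439)]  |A|=967.5756
8. ⊥bis P0·P7 via (82.09,35.61): [(89.5323, 42.4504) (69.3628, 6.0351) (70.759, 0) (99, 0) (99, 51.1523)]  |A|=927.851
9. ⊥bis P0·P8 via (68.48,17.53): [(89.5323, 42.4504) (71.4429, 9.7906) (75.1909, 0) (99, 0) (99, 51.1523)]  |A|=897.257
10. ⊥bis P0·P9 via (80.42,45.74): [(89.5323, 42.4504) (71.4429, 9.7906) (75.1909, 0) (99, 0) (99, 51.1523)]  |A|=897.257
11. canonical 5-gon: [(89.5323, 42.4504) (71.4429, 9.7906) (75.1909, 0) (99, 0) (99, 51.1523)]
12. shoelace: 897.257

Area of P0's cell: 897.2570 (5 vertices)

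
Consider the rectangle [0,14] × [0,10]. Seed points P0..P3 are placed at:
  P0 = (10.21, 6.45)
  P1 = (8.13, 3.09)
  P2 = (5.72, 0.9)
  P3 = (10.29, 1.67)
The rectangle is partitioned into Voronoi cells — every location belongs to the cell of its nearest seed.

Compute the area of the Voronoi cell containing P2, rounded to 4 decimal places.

1. box [0,14]×[0,10]: [(0, 0) (14, 0) (14, 10) (0, 10)]
2. ⊥bis P2·P0 via (7.965,3.675): [(0, 0) (12.5076, 0) (0.1468, 10) (0, 10)]  |A|=63.2719
3. ⊥bis P2·P1 via (6.925,1.995): [(0, 9.6157) (0, 0) (8.7379, 0)]  |A|=42.0103
4. ⊥bis P2·P3 via (8.005,1.285): [(8.104, 0.6976) (0, 9.6157) (0, 0) (8.2215, 0)]  |A|=41.8302
5. canonical 4-gon: [(8.104, 0.6976) (0, 9.6157) (0, 0) (8.2215, 0)]
6. shoelace: 41.8302

Area of P2's cell: 41.8302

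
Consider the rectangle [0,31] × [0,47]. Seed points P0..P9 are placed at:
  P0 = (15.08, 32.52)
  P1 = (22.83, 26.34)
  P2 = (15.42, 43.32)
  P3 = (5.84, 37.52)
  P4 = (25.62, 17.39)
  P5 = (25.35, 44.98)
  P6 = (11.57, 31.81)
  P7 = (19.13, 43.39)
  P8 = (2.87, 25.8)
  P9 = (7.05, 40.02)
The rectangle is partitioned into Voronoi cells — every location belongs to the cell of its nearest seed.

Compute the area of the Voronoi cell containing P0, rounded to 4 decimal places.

Area of P0's cell: 81.5353

1. box [0,31]×[0,47]: [(0, 0) (31, 0) (31, 47) (0, 47)]
2. ⊥bis P0·P1 via (18.955,29.43): [(0, 5.6596) (31, 44.535) (31, 47) (0, 47)]  |A|=678.9845
3. ⊥bis P0·P2 via (15.25,37.92): [(0, 38.4001) (0, 5.6596) (25.4686, 37.5983)]  |A|=416.927
4. ⊥bis P0·P3 via (10.46,35.02): [(12.0832, 38.0197) (0, 15.6899) (0, 5.6596) (25.4686, 37.5983)]  |A|=279.7211
5. ⊥bis P0·P4 via (20.35,24.955): [(12.0832, 38.0197) (0, 15.6899) (0, 10.7786) (9.1835, 17.1761) (25.4686, 37.5983)]  |A|=256.2159
6. ⊥bis P0·P5 via (20.215,38.75): [(21.4591, 37.7245) (12.0832, 38.0197) (0, 15.6899) (0, 10.7786) (9.1835, 17.1761) (23.9392, 35.6804)]  |A|=252.2745
7. ⊥bis P0·P6 via (13.325,32.165): [(21.4591, 37.7245) (12.1411, 38.0179) (14.9055, 24.3517) (23.9392, 35.6804)]  |A|=86.5465
8. ⊥bis P0·P7 via (17.105,37.955): [(17.3788, 37.853) (12.1411, 38.0179) (14.9055, 24.3517) (23.7721, 35.4709)]  |A|=81.6668
9. ⊥bis P0·P8 via (8.975,29.16): [(17.3788, 37.853) (12.1411, 38.0179) (14.9055, 24.3517) (23.7721, 35.4709)]  |A|=81.6668
10. ⊥bis P0·P9 via (11.065,36.27): [(17.3788, 37.853) (12.6816, 38.0009) (12.2401, 37.5282) (14.9055, 24.3517) (23.7721, 35.4709)]  |A|=81.5353
11. canonical 5-gon: [(17.3788, 37.853) (12.6816, 38.0009) (12.2401, 37.5282) (14.9055, 24.3517) (23.7721, 35.4709)]
12. shoelace: 81.5353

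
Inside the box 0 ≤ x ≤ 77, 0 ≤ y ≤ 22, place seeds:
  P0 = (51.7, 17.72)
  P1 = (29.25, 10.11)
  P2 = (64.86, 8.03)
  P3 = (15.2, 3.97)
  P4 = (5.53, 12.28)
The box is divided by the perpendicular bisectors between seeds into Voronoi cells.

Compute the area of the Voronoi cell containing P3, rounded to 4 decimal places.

Area of P3's cell: 185.3005

1. box [0,77]×[0,22]: [(0, 0) (77, 0) (77, 22) (0, 22)]
2. ⊥bis P3·P0 via (33.45,10.845): [(0, 0) (37.5354, 0) (29.2478, 22) (0, 22)]  |A|=734.6154
3. ⊥bis P3·P1 via (22.225,7.04): [(0, 0) (25.3016, 0) (15.6873, 22) (0, 22)]  |A|=450.8776
4. ⊥bis P3·P2 via (40.03,6): [(0, 0) (25.3016, 0) (15.6873, 22) (0, 22)]  |A|=450.8776
5. ⊥bis P3·P4 via (10.365,8.125): [(3.3827, 0) (25.3016, 0) (17.9126, 16.9079)]  |A|=185.3005
6. canonical 3-gon: [(3.3827, 0) (25.3016, 0) (17.9126, 16.9079)]
7. shoelace: 185.3005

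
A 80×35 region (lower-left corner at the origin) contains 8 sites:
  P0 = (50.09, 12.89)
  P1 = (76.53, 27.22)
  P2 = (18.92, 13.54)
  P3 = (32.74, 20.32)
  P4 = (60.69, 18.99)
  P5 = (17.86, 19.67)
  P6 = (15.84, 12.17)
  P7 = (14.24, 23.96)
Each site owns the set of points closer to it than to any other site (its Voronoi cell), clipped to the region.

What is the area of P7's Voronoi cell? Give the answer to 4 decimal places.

Area of P7's cell: 364.7007

1. box [0,80]×[0,35]: [(0, 0) (80, 0) (80, 35) (0, 35)]
2. ⊥bis P7·P0 via (32.165,18.425): [(0, 0) (26.4756, 0) (37.2831, 35) (0, 35)]  |A|=1115.778
3. ⊥bis P7·P1 via (45.385,25.59): [(0, 0) (26.4756, 0) (37.2831, 35) (0, 35)]  |A|=1115.778
4. ⊥bis P7·P2 via (16.58,18.75): [(0, 11.3033) (34.791, 26.9292) (37.2831, 35) (0, 35)]  |A|=562.6675
5. ⊥bis P7·P3 via (23.49,22.14): [(0, 11.3033) (23.4282, 21.8258) (26.0203, 35) (0, 35)]  |A|=448.9837
6. ⊥bis P7·P4 via (37.465,21.475): [(0, 11.3033) (23.4282, 21.8258) (26.0203, 35) (0, 35)]  |A|=448.9837
7. ⊥bis P7·P5 via (16.05,21.815): [(0, 11.3033) (7.6812, 14.7532) (24.8945, 29.2782) (26.0203, 35) (0, 35)]  |A|=395.4926
8. ⊥bis P7·P6 via (15.04,18.065): [(0, 16.0239) (10.9478, 17.5097) (24.8945, 29.2782) (26.0203, 35) (0, 35)]  |A|=364.7007
9. canonical 5-gon: [(0, 16.0239) (10.9478, 17.5097) (24.8945, 29.2782) (26.0203, 35) (0, 35)]
10. shoelace: 364.7007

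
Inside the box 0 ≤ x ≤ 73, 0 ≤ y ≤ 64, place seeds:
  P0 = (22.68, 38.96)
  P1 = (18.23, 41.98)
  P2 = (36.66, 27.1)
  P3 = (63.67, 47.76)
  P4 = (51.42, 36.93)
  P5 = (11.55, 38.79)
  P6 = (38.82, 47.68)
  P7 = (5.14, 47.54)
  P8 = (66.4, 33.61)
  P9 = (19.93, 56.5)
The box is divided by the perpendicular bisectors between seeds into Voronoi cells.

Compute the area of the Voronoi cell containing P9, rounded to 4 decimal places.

1. box [0,73]×[0,64]: [(0, 0) (73, 0) (73, 64) (0, 64)]
2. ⊥bis P9·P0 via (21.305,47.73): [(0, 44.3897) (73, 55.835) (73, 64) (0, 64)]  |A|=1013.7992
3. ⊥bis P9·P1 via (19.08,49.24): [(0, 51.4739) (25.8675, 48.4453) (73, 55.835) (73, 64) (0, 64)]  |A|=922.1743
4. ⊥bis P9·P2 via (28.295,41.8): [(0, 51.4739) (25.8675, 48.4453) (45.3373, 51.4979) (67.3076, 64) (0, 64)]  |A|=773.6573
5. ⊥bis P9·P3 via (41.8,52.13): [(0, 51.4739) (25.8675, 48.4453) (41.5552, 50.9049) (44.1718, 64) (0, 64)]  |A|=605.0469
6. ⊥bis P9·P4 via (35.675,46.715): [(0, 51.4739) (25.8675, 48.4453) (37.9252, 50.3358) (43.1078, 58.6751) (44.1718, 64) (0, 64)]  |A|=591.3858
7. ⊥bis P9·P5 via (15.74,47.645): [(0, 55.0928) (10.1628, 50.284) (25.8675, 48.4453) (37.9252, 50.3358) (43.1078, 58.6751) (44.1718, 64) (0, 64)]  |A|=572.9965
8. ⊥bis P9·P6 via (29.375,52.09): [(0, 55.0928) (10.1628, 50.284) (25.8675, 48.4453) (27.8159, 48.7508) (34.9359, 64) (0, 64)]  |A|=429.0972
9. ⊥bis P9·P7 via (12.535,52.02): [(13.8481, 49.8526) (25.8675, 48.4453) (27.8159, 48.7508) (34.9359, 64) (5.2773, 64)]  |A|=323.4247
10. ⊥bis P9·P8 via (43.165,45.055): [(13.8481, 49.8526) (25.8675, 48.4453) (27.8159, 48.7508) (34.9359, 64) (5.2773, 64)]  |A|=323.4247
11. canonical 5-gon: [(13.8481, 49.8526) (25.8675, 48.4453) (27.8159, 48.7508) (34.9359, 64) (5.2773, 64)]
12. shoelace: 323.4247

Area of P9's cell: 323.4247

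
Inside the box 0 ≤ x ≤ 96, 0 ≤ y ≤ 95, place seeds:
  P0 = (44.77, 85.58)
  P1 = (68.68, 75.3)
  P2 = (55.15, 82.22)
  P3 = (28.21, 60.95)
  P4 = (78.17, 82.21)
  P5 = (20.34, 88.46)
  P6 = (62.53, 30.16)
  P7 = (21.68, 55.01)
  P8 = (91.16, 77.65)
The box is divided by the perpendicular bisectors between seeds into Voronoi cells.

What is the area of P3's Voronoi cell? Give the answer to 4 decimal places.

Area of P3's cell: 713.2180

1. box [0,96]×[0,95]: [(0, 0) (96, 0) (96, 95) (0, 95)]
2. ⊥bis P3·P0 via (36.49,73.265): [(0, 0) (96, 0) (96, 33.2534) (4.1631, 95) (0, 95)]  |A|=6284.6928
3. ⊥bis P3·P1 via (48.445,68.125): [(0, 0) (72.601, 0) (49.7942, 64.3199) (4.1631, 95) (0, 95)]  |A|=4763.933
4. ⊥bis P3·P2 via (41.68,71.585): [(0, 0) (72.601, 0) (51.733, 58.8521) (44.7252, 67.7281) (4.1631, 95) (0, 95)]  |A|=4753.3787
5. ⊥bis P3·P4 via (53.19,71.58): [(0, 0) (72.601, 0) (51.733, 58.8521) (44.7252, 67.7281) (4.1631, 95) (0, 95)]  |A|=4753.3787
6. ⊥bis P3·P5 via (24.275,74.705): [(0, 67.7605) (0, 0) (72.601, 0) (51.733, 58.8521) (44.7252, 67.7281) (31.3415, 76.7266)]  |A|=4288.477
7. ⊥bis P3·P6 via (45.37,45.555): [(0, 67.7605) (0, 0) (4.5006, 0) (53.3098, 54.4051) (51.733, 58.8521) (44.7252, 67.7281) (31.3415, 76.7266)]  |A|=2435.9707
8. ⊥bis P3·P7 via (24.945,57.98): [(12.7344, 71.4035) (40.8403, 40.5059) (53.3098, 54.4051) (51.733, 58.8521) (44.7252, 67.7281) (31.3415, 76.7266)]  |A|=713.218
9. ⊥bis P3·P8 via (59.685,69.3): [(12.7344, 71.4035) (40.8403, 40.5059) (53.3098, 54.4051) (51.733, 58.8521) (44.7252, 67.7281) (31.3415, 76.7266)]  |A|=713.218
10. canonical 6-gon: [(12.7344, 71.4035) (40.8403, 40.5059) (53.3098, 54.4051) (51.733, 58.8521) (44.7252, 67.7281) (31.3415, 76.7266)]
11. shoelace: 713.218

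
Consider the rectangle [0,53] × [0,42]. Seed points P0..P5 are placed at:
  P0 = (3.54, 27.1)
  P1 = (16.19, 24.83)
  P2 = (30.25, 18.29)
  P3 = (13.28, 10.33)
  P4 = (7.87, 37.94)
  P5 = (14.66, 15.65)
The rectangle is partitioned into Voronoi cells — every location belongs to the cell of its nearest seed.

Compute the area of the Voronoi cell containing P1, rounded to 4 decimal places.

Area of P1's cell: 275.8844

1. box [0,53]×[0,42]: [(0, 0) (53, 0) (53, 42) (0, 42)]
2. ⊥bis P1·P0 via (9.865,25.965): [(5.2057, 0) (53, 0) (53, 42) (12.7424, 42)]  |A|=1849.09
3. ⊥bis P1·P2 via (23.22,21.56): [(5.2057, 0) (13.1914, 0) (32.7277, 42) (12.7424, 42)]  |A|=587.3897
4. ⊥bis P1·P3 via (14.735,17.58): [(8.5819, 18.8149) (20.8023, 16.3624) (32.7277, 42) (12.7424, 42)]  |A|=402.9546
5. ⊥bis P1·P4 via (12.03,31.385): [(10.6844, 30.531) (8.5819, 18.8149) (20.8023, 16.3624) (32.7277, 42) (28.7563, 42)]  |A|=311.1233
6. ⊥bis P1·P5 via (15.425,20.24): [(10.6844, 30.531) (9.029, 21.306) (22.0893, 19.1293) (32.7277, 42) (28.7563, 42)]  |A|=275.8844
7. canonical 5-gon: [(10.6844, 30.531) (9.029, 21.306) (22.0893, 19.1293) (32.7277, 42) (28.7563, 42)]
8. shoelace: 275.8844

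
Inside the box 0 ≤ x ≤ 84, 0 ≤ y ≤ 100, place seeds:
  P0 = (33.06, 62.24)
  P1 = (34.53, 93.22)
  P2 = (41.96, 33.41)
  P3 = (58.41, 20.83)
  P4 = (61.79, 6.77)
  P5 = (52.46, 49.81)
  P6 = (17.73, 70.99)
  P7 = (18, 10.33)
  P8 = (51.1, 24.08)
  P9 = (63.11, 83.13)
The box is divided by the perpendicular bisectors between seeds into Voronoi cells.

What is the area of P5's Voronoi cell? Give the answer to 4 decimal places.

1. box [0,84]×[0,100]: [(0, 0) (84, 0) (84, 100) (0, 100)]
2. ⊥bis P5·P0 via (42.76,56.025): [(6.8636, 0) (84, 0) (84, 100) (70.9357, 100)]  |A|=4510.0348
3. ⊥bis P5·P1 via (43.495,71.515): [(55.992, 76.6768) (6.8636, 0) (84, 0) (84, 88.2451)]  |A|=4193.0691
4. ⊥bis P5·P2 via (47.21,41.61): [(55.992, 76.6768) (37.5051, 47.8235) (84, 18.0554) (84, 88.2451)]  |A|=1928.8599
5. ⊥bis P5·P3 via (55.435,35.32): [(55.992, 76.6768) (37.5051, 47.8235) (56.646, 35.5686) (84, 41.1848) (84, 88.2451)]  |A|=1612.5198
6. ⊥bis P5·P4 via (57.125,28.29): [(55.992, 76.6768) (37.5051, 47.8235) (56.646, 35.5686) (84, 41.1848) (84, 88.2451)]  |A|=1612.5198
7. ⊥bis P5·P6 via (35.095,60.4): [(55.992, 76.6768) (37.5051, 47.8235) (56.646, 35.5686) (84, 41.1848) (84, 88.2451)]  |A|=1612.5198
8. ⊥bis P5·P7 via (35.23,30.07): [(55.992, 76.6768) (37.5051, 47.8235) (56.646, 35.5686) (84, 41.1848) (84, 88.2451)]  |A|=1612.5198
9. ⊥bis P5·P8 via (51.78,36.945): [(55.992, 76.6768) (37.5051, 47.8235) (54.7407, 36.7885) (60.981, 36.4587) (84, 41.1848) (84, 88.2451)]  |A|=1609.0279
10. ⊥bis P5·P9 via (57.785,66.47): [(50.8687, 68.6806) (37.5051, 47.8235) (54.7407, 36.7885) (60.981, 36.4587) (84, 41.1848) (84, 58.091)]  |A|=1027.1615
11. canonical 6-gon: [(50.8687, 68.6806) (37.5051, 47.8235) (54.7407, 36.7885) (60.981, 36.4587) (84, 41.1848) (84, 58.091)]
12. shoelace: 1027.1615

Area of P5's cell: 1027.1615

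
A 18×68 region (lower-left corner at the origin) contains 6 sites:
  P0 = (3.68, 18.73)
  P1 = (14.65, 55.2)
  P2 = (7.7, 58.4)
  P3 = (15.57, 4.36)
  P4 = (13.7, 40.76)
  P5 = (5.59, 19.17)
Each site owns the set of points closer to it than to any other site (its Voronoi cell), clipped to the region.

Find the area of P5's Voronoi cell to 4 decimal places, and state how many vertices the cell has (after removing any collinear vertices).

1. box [0,18]×[0,68]: [(0, 0) (18, 0) (18, 68) (0, 68)]
2. ⊥bis P5·P0 via (4.635,18.95): [(0, 39.0701) (9.0004, 0) (18, 0) (18, 68) (0, 68)]  |A|=1048.1758
3. ⊥bis P5·P1 via (10.12,37.185): [(0, 39.7297) (0, 39.0701) (9.0004, 0) (18, 0) (18, 35.2035)]  |A|=498.5752
4. ⊥bis P5·P2 via (6.645,38.785): [(2.9713, 38.9826) (0, 39.1424) (0, 39.0701) (9.0004, 0) (18, 0) (18, 35.2035)]  |A|=497.7026
5. ⊥bis P5·P3 via (10.58,11.765): [(2.9713, 38.9826) (0, 39.1424) (0, 39.0701) (6.8666, 9.2627) (18, 16.7651) (18, 35.2035)]  |A|=362.6966
6. ⊥bis P5·P4 via (9.645,29.965): [(1.3825, 33.0687) (6.8666, 9.2627) (18, 16.7651) (18, 26.8266)]  |A|=236.6905
7. canonical 4-gon: [(1.3825, 33.0687) (6.8666, 9.2627) (18, 16.7651) (18, 26.8266)]
8. shoelace: 236.6905

Area of P5's cell: 236.6905 (4 vertices)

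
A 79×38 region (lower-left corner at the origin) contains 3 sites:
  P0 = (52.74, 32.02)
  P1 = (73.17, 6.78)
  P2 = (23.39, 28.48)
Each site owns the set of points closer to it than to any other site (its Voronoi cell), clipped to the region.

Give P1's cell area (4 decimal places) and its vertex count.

1. box [0,79]×[0,38]: [(0, 0) (79, 0) (79, 38) (0, 38)]
2. ⊥bis P1·P0 via (62.955,19.4): [(38.9875, 0) (79, 0) (79, 32.3873)]  |A|=647.9483
3. ⊥bis P1·P2 via (48.28,17.63): [(41.4711, 2.0103) (40.5948, 0) (79, 0) (79, 32.3873)]  |A|=646.3328
4. canonical 4-gon: [(41.4711, 2.0103) (40.5948, 0) (79, 0) (79, 32.3873)]
5. shoelace: 646.3328

Area of P1's cell: 646.3328 (4 vertices)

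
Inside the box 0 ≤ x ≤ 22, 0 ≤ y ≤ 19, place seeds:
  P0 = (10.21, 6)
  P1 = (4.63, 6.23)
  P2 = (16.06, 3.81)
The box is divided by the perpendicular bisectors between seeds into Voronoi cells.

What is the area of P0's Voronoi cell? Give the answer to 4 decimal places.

1. box [0,22]×[0,19]: [(0, 0) (22, 0) (22, 19) (0, 19)]
2. ⊥bis P0·P1 via (7.42,6.115): [(7.1679, 0) (22, 0) (22, 19) (7.9511, 19)]  |A|=274.369
3. ⊥bis P0·P2 via (13.135,4.905): [(7.1679, 0) (11.2988, 0) (18.4116, 19) (7.9511, 19)]  |A|=138.6174
4. canonical 4-gon: [(7.1679, 0) (11.2988, 0) (18.4116, 19) (7.9511, 19)]
5. shoelace: 138.6174

Area of P0's cell: 138.6174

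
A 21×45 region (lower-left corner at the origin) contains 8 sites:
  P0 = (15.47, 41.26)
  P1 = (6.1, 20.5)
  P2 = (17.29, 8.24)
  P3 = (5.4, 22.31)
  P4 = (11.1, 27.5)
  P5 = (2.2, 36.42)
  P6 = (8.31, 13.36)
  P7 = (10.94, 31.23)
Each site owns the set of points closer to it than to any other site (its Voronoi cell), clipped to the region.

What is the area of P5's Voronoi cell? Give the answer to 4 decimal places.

Area of P5's cell: 112.6860

1. box [0,21]×[0,45]: [(0, 0) (21, 0) (21, 45) (0, 45)]
2. ⊥bis P5·P0 via (8.835,38.84): [(0, 0) (21, 0) (21, 5.4868) (6.5882, 45) (0, 45)]  |A|=660.2727
3. ⊥bis P5·P1 via (4.15,28.46): [(0, 27.4434) (11.9261, 30.365) (6.5882, 45) (0, 45)]  |A|=152.901
4. ⊥bis P5·P2 via (9.745,22.33): [(0, 27.4434) (11.9261, 30.365) (6.5882, 45) (0, 45)]  |A|=152.901
5. ⊥bis P5·P3 via (3.8,29.365): [(0, 28.5032) (11.6422, 31.1435) (6.5882, 45) (0, 45)]  |A|=141.6741
6. ⊥bis P5·P4 via (6.65,31.96): [(0, 28.5032) (4.1225, 29.4381) (10.0918, 35.3941) (6.5882, 45) (0, 45)]  |A|=124.3706
7. ⊥bis P5·P6 via (5.255,24.89): [(0, 28.5032) (4.1225, 29.4381) (10.0918, 35.3941) (6.5882, 45) (0, 45)]  |A|=124.3706
8. ⊥bis P5·P7 via (6.57,33.825): [(0, 28.5032) (3.9405, 29.3969) (9.1063, 38.0962) (6.5882, 45) (0, 45)]  |A|=112.686
9. canonical 5-gon: [(0, 28.5032) (3.9405, 29.3969) (9.1063, 38.0962) (6.5882, 45) (0, 45)]
10. shoelace: 112.686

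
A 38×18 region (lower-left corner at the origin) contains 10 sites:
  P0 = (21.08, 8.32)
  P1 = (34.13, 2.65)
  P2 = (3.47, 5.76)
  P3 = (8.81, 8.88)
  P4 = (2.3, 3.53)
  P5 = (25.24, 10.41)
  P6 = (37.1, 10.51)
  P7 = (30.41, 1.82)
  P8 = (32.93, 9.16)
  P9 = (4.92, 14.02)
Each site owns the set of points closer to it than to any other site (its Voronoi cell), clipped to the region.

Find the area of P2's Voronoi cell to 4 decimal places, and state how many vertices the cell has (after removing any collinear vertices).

1. box [0,38]×[0,18]: [(0, 0) (38, 0) (38, 18) (0, 18)]
2. ⊥bis P2·P0 via (12.275,7.04): [(0, 0) (13.2984, 0) (10.6817, 18) (0, 18)]  |A|=215.8213
3. ⊥bis P2·P1 via (18.8,4.205): [(0, 0) (13.2984, 0) (10.6817, 18) (0, 18)]  |A|=215.8213
4. ⊥bis P2·P3 via (6.14,7.32): [(0, 17.8288) (0, 0) (10.4169, 0)]  |A|=92.8602
5. ⊥bis P2·P4 via (2.885,4.645): [(9.8327, 0.9998) (0, 17.8288) (0, 6.1587)]  |A|=57.3748
6. ⊥bis P2·P5 via (14.355,8.085): [(9.8327, 0.9998) (0, 17.8288) (0, 6.1587)]  |A|=57.3748
7. ⊥bis P2·P6 via (20.285,8.135): [(9.8327, 0.9998) (0, 17.8288) (0, 6.1587)]  |A|=57.3748
8. ⊥bis P2·P7 via (16.94,3.79): [(9.8327, 0.9998) (0, 17.8288) (0, 6.1587)]  |A|=57.3748
9. ⊥bis P2·P8 via (18.2,7.46): [(9.8327, 0.9998) (0, 17.8288) (0, 6.1587)]  |A|=57.3748
10. ⊥bis P2·P9 via (4.195,9.89): [(9.8327, 0.9998) (4.6891, 9.8033) (0, 10.6264) (0, 6.1587)]  |A|=40.4883
11. canonical 4-gon: [(9.8327, 0.9998) (4.6891, 9.8033) (0, 10.6264) (0, 6.1587)]
12. shoelace: 40.4883

Area of P2's cell: 40.4883 (4 vertices)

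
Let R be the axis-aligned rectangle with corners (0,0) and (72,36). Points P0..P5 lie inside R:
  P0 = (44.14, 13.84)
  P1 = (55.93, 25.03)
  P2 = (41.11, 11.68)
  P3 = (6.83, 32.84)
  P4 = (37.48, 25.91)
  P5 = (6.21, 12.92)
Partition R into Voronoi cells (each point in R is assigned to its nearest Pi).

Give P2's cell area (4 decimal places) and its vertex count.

Area of P2's cell: 372.9970 (4 vertices)

1. box [0,72]×[0,36]: [(0, 0) (72, 0) (72, 36) (0, 36)]
2. ⊥bis P2·P0 via (42.625,12.76): [(0, 0) (51.7212, 0) (26.0579, 36) (0, 36)]  |A|=1400.024
3. ⊥bis P2·P1 via (48.52,18.355): [(0, 0) (51.7212, 0) (26.0579, 36) (0, 36)]  |A|=1400.024
4. ⊥bis P2·P3 via (23.97,22.26): [(10.2296, 0) (51.7212, 0) (29.4843, 31.1934)]  |A|=647.1336
5. ⊥bis P2·P4 via (39.295,18.795): [(18.5673, 13.5075) (10.2296, 0) (51.7212, 0) (38.4724, 18.5852)]  |A|=498.83
6. ⊥bis P2·P5 via (23.66,12.3): [(23.7499, 14.8295) (23.223, 0) (51.7212, 0) (38.4724, 18.5852)]  |A|=372.997
7. canonical 4-gon: [(23.7499, 14.8295) (23.223, 0) (51.7212, 0) (38.4724, 18.5852)]
8. shoelace: 372.997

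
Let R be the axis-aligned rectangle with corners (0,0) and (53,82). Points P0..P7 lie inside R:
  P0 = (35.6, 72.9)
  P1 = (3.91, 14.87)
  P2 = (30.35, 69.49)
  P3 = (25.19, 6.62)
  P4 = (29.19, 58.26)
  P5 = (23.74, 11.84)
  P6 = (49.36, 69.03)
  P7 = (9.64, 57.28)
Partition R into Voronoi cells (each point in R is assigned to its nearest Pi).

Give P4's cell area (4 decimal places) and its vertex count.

Area of P4's cell: 816.4744 (6 vertices)

1. box [0,53]×[0,82]: [(0, 0) (53, 0) (53, 82) (0, 82)]
2. ⊥bis P4·P0 via (32.395,65.58): [(0, 79.7639) (0, 0) (53, 0) (53, 56.5583)]  |A|=3612.537
3. ⊥bis P4·P1 via (16.55,36.565): [(0, 79.7639) (0, 46.2074) (53, 15.3284) (53, 56.5583)]  |A|=1981.8381
4. ⊥bis P4·P2 via (29.77,63.875): [(38.3019, 62.9937) (0, 66.9501) (0, 46.2074) (53, 15.3284) (53, 56.5583)]  |A|=1736.4416
5. ⊥bis P4·P3 via (27.19,32.44): [(38.3019, 62.9937) (0, 66.9501) (0, 46.2074) (23.0842, 32.758) (53, 30.4408) (53, 56.5583)]  |A|=1510.3921
6. ⊥bis P4·P5 via (26.465,35.05): [(38.3019, 62.9937) (0, 66.9501) (0, 46.2074) (17.3043, 36.1255) (53, 31.9346) (53, 56.5583)]  |A|=1440.0563
7. ⊥bis P4·P6 via (39.275,63.645): [(40.0258, 62.2389) (38.3019, 62.9937) (0, 66.9501) (0, 46.2074) (17.3043, 36.1255) (53, 31.9346) (53, 37.9409)]  |A|=1319.2833
8. ⊥bis P4·P7 via (19.415,57.77): [(40.0258, 62.2389) (38.3019, 62.9937) (19.0535, 64.982) (20.5189, 35.7481) (53, 31.9346) (53, 37.9409)]  |A|=816.4744
9. canonical 6-gon: [(40.0258, 62.2389) (38.3019, 62.9937) (19.0535, 64.982) (20.5189, 35.7481) (53, 31.9346) (53, 37.9409)]
10. shoelace: 816.4744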